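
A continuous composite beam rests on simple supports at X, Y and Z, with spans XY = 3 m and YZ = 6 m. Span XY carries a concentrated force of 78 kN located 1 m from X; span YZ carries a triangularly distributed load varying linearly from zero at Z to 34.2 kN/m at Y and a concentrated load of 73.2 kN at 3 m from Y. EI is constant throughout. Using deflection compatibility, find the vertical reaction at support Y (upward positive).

Release continuity at Y by inserting a hinge; the redundant is the internal moment M_Y. The primary structure is two simply-supported spans XY and YZ.
Rotations at Y on the released spans (each span's end-slope, ×1/EI):
  span XY: point load 78 at a = 1: Pab(L + a)/(6LEI) = 34.67/EI
  span YZ: triangular load, peak 34.2: w₀L³/(45EI) = 164.2/EI
  span YZ: point load 73.2 at a = 3: Pab(L + b)/(6LEI) = 164.7/EI
  relative rotation θ_0 = (34.67 + 328.9)/EI = 363.5/EI
A unit hogging moment at Y produces rotation L₁/(3EI) + L₂/(3EI) = 3/EI.
Slope continuity at Y: θ_0 = M_Y·3/EI, so M_Y = 363.5/3 = 121.2 kN·m (hogging).
Span XY, ΣM about X with M_Y applied at Y: R_Y^{XY}·3 = 78 + 121.2, so R_Y^{XY} = 66.39 kN and R_X = 78 − 66.39 = 11.61 kN.
Span YZ, ΣM about Z: R_Y^{YZ}·6 = 630 + 121.2, so R_Y^{YZ} = 125.2 kN and R_Z = 175.8 − 125.2 = 50.6 kN.
R_Y = 66.39 + 125.2 = 191.6 kN.

R_Y = 191.6 kN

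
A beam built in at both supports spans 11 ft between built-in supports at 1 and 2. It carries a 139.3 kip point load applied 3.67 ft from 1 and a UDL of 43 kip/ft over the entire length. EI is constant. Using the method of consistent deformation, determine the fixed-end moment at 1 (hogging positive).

M_1 = 660.6 kip·ft

Release both end moments; the primary structure is a simply-supported span 12 with redundants M_1 and M_2.
End rotations of the released simple span under the applied load (×1/EI):
  at 1: point load 139.3 at a = 3.67: Pab(L + b)/(6LEI) = 1041/EI
  at 2: point load 139.3 at a = 3.67: Pab(L + a)/(6LEI) = 832.9/EI
  at 1: UDL 43: wL³/(24EI) = 2385/EI
  at 2: UDL 43: wL³/(24EI) = 2385/EI
  θ_10 = 3425/EI,  θ_20 = 3218/EI
Flexibility coefficients: a unit moment at one end gives L/(3EI) there and L/(6EI) at the far end, so f₁₁ = f₂₂ = 3.667/EI and f₁₂ = f₂₁ = 1.833/EI.
Compatibility — zero rotation at each built-in end:
  3.667 M_1 + 1.833 M_2 = 3425
  1.833 M_1 + 3.667 M_2 = 3218
Solving the pair gives M_1 = 660.6 kip·ft and M_2 = 547.2 kip·ft (hogging).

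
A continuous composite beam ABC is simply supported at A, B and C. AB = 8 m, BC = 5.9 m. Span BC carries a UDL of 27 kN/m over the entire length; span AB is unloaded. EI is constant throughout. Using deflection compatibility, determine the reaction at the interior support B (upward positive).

Insert a hinge at B; M_B is the redundant, and each span becomes simply supported.
Discontinuity in slope at B on the released structure — sum the simple-span end rotations:
  span BC: UDL 27: wL³/(24EI) = 231.1/EI
  relative rotation θ_0 = (0 + 231.1)/EI = 231.1/EI
A unit hogging moment at B produces rotation L₁/(3EI) + L₂/(3EI) = 4.633/EI.
Slope continuity at B: θ_0 = M_B·4.633/EI, so M_B = 231.1/4.633 = 49.87 kN·m (hogging).
Span AB, ΣM about A with M_B applied at B: R_B^{AB}·8 = 0 + 49.87, so R_B^{AB} = 6.233 kN and R_A = 0 − 6.233 = -6.233 kN.
Span BC, ΣM about C: R_B^{BC}·5.9 = 469.9 + 49.87, so R_B^{BC} = 88.1 kN and R_C = 159.3 − 88.1 = 71.2 kN.
R_B = 6.233 + 88.1 = 94.34 kN.

R_B = 94.34 kN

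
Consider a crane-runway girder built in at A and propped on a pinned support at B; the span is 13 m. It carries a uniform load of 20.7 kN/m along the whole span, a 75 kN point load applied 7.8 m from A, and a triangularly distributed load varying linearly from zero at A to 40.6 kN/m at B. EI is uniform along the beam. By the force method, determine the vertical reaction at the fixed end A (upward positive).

R_A = 329.5 kN

Remove the prop at B; the released (primary) structure is a cantilever built in at A.
Downward deflection at the released point B due to the loads:
  UDL 20.7: wL⁴/(8EI) = 73902/EI
  point load 75 at a = 7.8: Pa²(3L − a)/(6EI) = 23728/EI
  triangular load, peak 40.6 at the free end: 11w₀L⁴/(120EI) = 106295/EI
  δ_0 = 203924/EI
Tip deflection under a unit load at B: L³/(3EI) = 732.3/EI.
Compatibility at B: δ_0 − R_B·δ_{BB} = 0, so R_B = 203924/732.3 = 278.5 kN.
Vertical equilibrium: R_A = ΣP − R_B = 608 − 278.5 = 329.5 kN.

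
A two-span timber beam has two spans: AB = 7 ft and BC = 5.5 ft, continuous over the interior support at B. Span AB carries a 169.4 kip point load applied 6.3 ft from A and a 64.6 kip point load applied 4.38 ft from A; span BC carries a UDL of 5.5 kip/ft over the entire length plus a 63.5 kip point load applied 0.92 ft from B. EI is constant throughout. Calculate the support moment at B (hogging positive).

Insert a hinge at B; M_B is the redundant, and each span becomes simply supported.
Discontinuity in slope at B on the released structure — sum the simple-span end rotations:
  span AB: point load 169.4 at a = 6.3: Pab(L + a)/(6LEI) = 236.6/EI
  span AB: point load 64.6 at a = 4.38: Pab(L + a)/(6LEI) = 200.9/EI
  span BC: UDL 5.5: wL³/(24EI) = 38.13/EI
  span BC: point load 63.5 at a = 0.92: Pab(L + b)/(6LEI) = 81.73/EI
  relative rotation θ_0 = (437.4 + 119.9)/EI = 557.3/EI
A unit hogging moment at B produces rotation L₁/(3EI) + L₂/(3EI) = 4.167/EI.
Compatibility: M_B·(L₁+L₂)/(3EI) = θ_0, giving M_B = 133.7 kip·ft (hogging).

M_B = 133.7 kip·ft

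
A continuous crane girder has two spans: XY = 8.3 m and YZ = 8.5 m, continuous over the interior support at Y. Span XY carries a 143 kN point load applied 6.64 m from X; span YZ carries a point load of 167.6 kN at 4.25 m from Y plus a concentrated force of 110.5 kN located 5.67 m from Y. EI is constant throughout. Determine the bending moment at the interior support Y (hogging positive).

Release continuity at Y by inserting a hinge; the redundant is the internal moment M_Y. The primary structure is two simply-supported spans XY and YZ.
Rotations at Y on the released spans (each span's end-slope, ×1/EI):
  span XY: point load 143 at a = 6.64: Pab(L + a)/(6LEI) = 472.9/EI
  span YZ: point load 167.6 at a = 4.25: Pab(L + b)/(6LEI) = 756.8/EI
  span YZ: point load 110.5 at a = 5.67: Pab(L + b)/(6LEI) = 393.9/EI
  relative rotation θ_0 = (472.9 + 1151)/EI = 1624/EI
A unit hogging moment at Y produces rotation L₁/(3EI) + L₂/(3EI) = 5.6/EI.
Slope continuity at Y: θ_0 = M_Y·5.6/EI, so M_Y = 1624/5.6 = 289.9 kN·m (hogging).

M_Y = 289.9 kN·m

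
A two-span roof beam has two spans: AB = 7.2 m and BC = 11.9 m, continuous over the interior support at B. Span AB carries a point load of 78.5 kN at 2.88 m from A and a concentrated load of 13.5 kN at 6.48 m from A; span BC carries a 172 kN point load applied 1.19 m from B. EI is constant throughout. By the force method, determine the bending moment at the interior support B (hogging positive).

M_B = 148 kN·m

Release continuity at B by inserting a hinge; the redundant is the internal moment M_B. The primary structure is two simply-supported spans AB and BC.
End slopes at the hinge B, treating each span as simply supported:
  span AB: point load 78.5 at a = 2.88: Pab(L + a)/(6LEI) = 227.9/EI
  span AB: point load 13.5 at a = 6.48: Pab(L + a)/(6LEI) = 19.95/EI
  span BC: point load 172 at a = 1.19: Pab(L + b)/(6LEI) = 694.2/EI
  relative rotation θ_0 = (247.8 + 694.2)/EI = 942/EI
A unit hogging moment at B produces rotation L₁/(3EI) + L₂/(3EI) = 6.367/EI.
Slope continuity at B: θ_0 = M_B·6.367/EI, so M_B = 942/6.367 = 148 kN·m (hogging).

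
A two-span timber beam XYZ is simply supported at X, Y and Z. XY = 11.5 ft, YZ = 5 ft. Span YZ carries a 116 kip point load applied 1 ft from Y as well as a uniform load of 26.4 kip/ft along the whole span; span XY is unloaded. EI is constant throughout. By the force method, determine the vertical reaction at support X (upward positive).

Take M_Y as the redundant. Released structure: two simple spans XY and YZ with a hinge at Y.
End slopes at the hinge Y, treating each span as simply supported:
  span YZ: point load 116 at a = 1: Pab(L + b)/(6LEI) = 139.2/EI
  span YZ: UDL 26.4: wL³/(24EI) = 137.5/EI
  relative rotation θ_0 = (0 + 276.7)/EI = 276.7/EI
A unit hogging moment at Y produces rotation L₁/(3EI) + L₂/(3EI) = 5.5/EI.
Compatibility: M_Y·(L₁+L₂)/(3EI) = θ_0, giving M_Y = 50.31 kip·ft (hogging).
Span XY, ΣM about X with M_Y applied at Y: R_Y^{XY}·11.5 = 0 + 50.31, so R_Y^{XY} = 4.375 kip and R_X = 0 − 4.375 = -4.375 kip.

R_X = -4.375 kip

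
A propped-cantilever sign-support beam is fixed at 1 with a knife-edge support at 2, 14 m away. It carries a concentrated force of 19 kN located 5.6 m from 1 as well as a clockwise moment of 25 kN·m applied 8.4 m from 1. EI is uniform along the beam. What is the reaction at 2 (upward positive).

R_2 = 6.202 kN

Take the reaction at 2 as the redundant and release it; the primary structure is a cantilever fixed at 1.
Primary-structure tip deflection at 2 by superposition:
  point load 19 at a = 5.6: Pa²(3L − a)/(6EI) = 3615/EI
  clockwise couple 25 at a = 8.4: M₀a(2L − a)/(2EI) = 2058/EI
  δ_0 = 5673/EI
Tip deflection under a unit load at 2: L³/(3EI) = 914.7/EI.
The prop prevents deflection at 2: R_2 = δ_0/δ_{22} = 5673/914.7 = 6.202 kN.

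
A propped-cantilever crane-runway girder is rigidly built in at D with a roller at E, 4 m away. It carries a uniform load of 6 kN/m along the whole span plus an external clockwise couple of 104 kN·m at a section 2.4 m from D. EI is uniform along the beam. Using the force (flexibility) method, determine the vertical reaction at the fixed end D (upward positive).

Choose R_E as the redundant. The primary structure is the cantilever fixed at D.
Deflection at E on the released cantilever, summing each load's contribution:
  UDL 6: wL⁴/(8EI) = 192/EI
  clockwise couple 104 at a = 2.4: M₀a(2L − a)/(2EI) = 698.9/EI
  δ_0 = 890.9/EI
Tip deflection under a unit load at E: L³/(3EI) = 21.33/EI.
Compatibility at E: δ_0 − R_E·δ_{EE} = 0, so R_E = 890.9/21.33 = 41.76 kN.
Vertical equilibrium: R_D = ΣP − R_E = 24 − 41.76 = -17.76 kN.

R_D = -17.76 kN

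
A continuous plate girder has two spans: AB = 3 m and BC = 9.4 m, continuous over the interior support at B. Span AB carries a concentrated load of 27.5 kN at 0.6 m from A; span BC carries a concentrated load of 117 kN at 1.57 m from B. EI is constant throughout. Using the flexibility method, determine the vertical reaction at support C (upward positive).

R_C = 8.029 kN

Release continuity at B by inserting a hinge; the redundant is the internal moment M_B. The primary structure is two simply-supported spans AB and BC.
Discontinuity in slope at B on the released structure — sum the simple-span end rotations:
  span AB: point load 27.5 at a = 0.6: Pab(L + a)/(6LEI) = 7.92/EI
  span BC: point load 117 at a = 1.57: Pab(L + b)/(6LEI) = 439.4/EI
  relative rotation θ_0 = (7.92 + 439.4)/EI = 447.3/EI
A unit hogging moment at B produces rotation L₁/(3EI) + L₂/(3EI) = 4.133/EI.
Compatibility: M_B·(L₁+L₂)/(3EI) = θ_0, giving M_B = 108.2 kN·m (hogging).
Span BC, ΣM about C: R_B^{BC}·9.4 = 916.1 + 108.2, so R_B^{BC} = 109 kN and R_C = 117 − 109 = 8.029 kN.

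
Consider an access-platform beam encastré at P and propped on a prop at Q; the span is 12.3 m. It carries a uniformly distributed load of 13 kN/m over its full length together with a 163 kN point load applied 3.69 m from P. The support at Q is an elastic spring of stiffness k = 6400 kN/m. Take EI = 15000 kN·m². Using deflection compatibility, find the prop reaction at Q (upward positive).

R_Q = 79.47 kN

Remove the prop at Q; the released (primary) structure is a cantilever built in at P.
Free-end deflection of the primary structure under the applied loading (downward +):
  UDL 13: wL⁴/(8EI) = 37194/EI
  point load 163 at a = 3.69: Pa²(3L − a)/(6EI) = 12285/EI
  δ_0 = 49479/EI
Tip deflection under a unit load at Q: L³/(3EI) = 620.3/EI.
With EI = 15000 kN·m²: δ_0 = 3.2986 m and δ_{QQ} = 0.041353 m/kN.
Compatibility — the spring shortens by R_Q/k under the reaction it provides: δ_0 − R_Q·δ_{QQ} = R_Q/k. With 1/k = 0.000156 m/kN, R_Q = δ_0 / (δ_{QQ} + 1/k) = 3.2986 / (0.041353 + 0.000156) = 79.47 kN.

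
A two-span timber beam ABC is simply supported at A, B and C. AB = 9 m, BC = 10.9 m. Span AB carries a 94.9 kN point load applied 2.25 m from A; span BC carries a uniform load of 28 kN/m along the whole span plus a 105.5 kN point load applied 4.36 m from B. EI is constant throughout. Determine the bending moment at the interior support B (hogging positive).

M_B = 394 kN·m

Take M_B as the redundant. Released structure: two simple spans AB and BC with a hinge at B.
Rotations at B on the released spans (each span's end-slope, ×1/EI):
  span AB: point load 94.9 at a = 2.25: Pab(L + a)/(6LEI) = 300.3/EI
  span BC: UDL 28: wL³/(24EI) = 1511/EI
  span BC: point load 105.5 at a = 4.36: Pab(L + b)/(6LEI) = 802.2/EI
  relative rotation θ_0 = (300.3 + 2313)/EI = 2613/EI
A unit hogging moment at B produces rotation L₁/(3EI) + L₂/(3EI) = 6.633/EI.
Compatibility: M_B·(L₁+L₂)/(3EI) = θ_0, giving M_B = 394 kN·m (hogging).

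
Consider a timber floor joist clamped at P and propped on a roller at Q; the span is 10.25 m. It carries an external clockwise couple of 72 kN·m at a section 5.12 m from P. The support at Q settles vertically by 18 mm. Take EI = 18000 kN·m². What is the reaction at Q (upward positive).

Choose R_Q as the redundant. The primary structure is the cantilever fixed at P.
Deflection at Q on the released cantilever, summing each load's contribution:
  clockwise couple 72 at a = 5.12: M₀a(2L − a)/(2EI) = 2835/EI
Tip deflection under a unit load at Q: L³/(3EI) = 359/EI.
With EI = 18000 kN·m²: δ_0 = 0.15749 m and δ_{QQ} = 0.019942 m/kN.
Compatibility — the beam at Q must follow the support down by 0.018 m: δ_0 − R_Q·δ_{QQ} = 0.018, so R_Q = (0.15749 − 0.018)/0.019942 = 6.995 kN.

R_Q = 6.995 kN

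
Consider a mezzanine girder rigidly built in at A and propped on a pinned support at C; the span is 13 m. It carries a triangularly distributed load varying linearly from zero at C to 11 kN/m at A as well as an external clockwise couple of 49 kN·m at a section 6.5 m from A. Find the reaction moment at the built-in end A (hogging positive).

Choose R_C as the redundant. The primary structure is the cantilever fixed at A.
Downward deflection at the released point C due to the loads:
  triangular load, peak 11 at the fixed end: w₀L⁴/(30EI) = 10472/EI
  clockwise couple 49 at a = 6.5: M₀a(2L − a)/(2EI) = 3105/EI
  δ_0 = 13578/EI
Flexibility coefficient — unit upward force at C: δ_{CC} = L³/(3EI) = 732.3/EI.
Compatibility at C: δ_0 − R_C·δ_{CC} = 0, so R_C = 13578/732.3 = 18.54 kN.
Moment equilibrium about A: M_A = Σ(load moments about A) − R_C·L = 358.8 − 18.54×13 = 117.8 kN·m.

M_A = 117.8 kN·m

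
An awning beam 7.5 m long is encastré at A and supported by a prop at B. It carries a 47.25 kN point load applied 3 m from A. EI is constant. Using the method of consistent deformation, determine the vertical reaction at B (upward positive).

Remove the prop at B; the released (primary) structure is a cantilever built in at A.
Deflection at B on the released cantilever, summing each load's contribution:
  point load 47.25 at a = 3: Pa²(3L − a)/(6EI) = 1382/EI
Tip deflection under a unit load at B: L³/(3EI) = 140.6/EI.
The prop prevents deflection at B: R_B = δ_0/δ_{BB} = 1382/140.6 = 9.828 kN.

R_B = 9.828 kN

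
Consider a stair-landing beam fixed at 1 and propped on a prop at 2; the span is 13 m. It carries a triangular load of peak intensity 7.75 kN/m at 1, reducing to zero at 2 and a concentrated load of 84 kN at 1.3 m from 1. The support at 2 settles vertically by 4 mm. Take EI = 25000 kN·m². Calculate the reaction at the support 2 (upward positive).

Release the roller at 2. Primary structure: cantilever fixed at 1.
Primary-structure tip deflection at 2 by superposition:
  triangular load, peak 7.75 at the fixed end: w₀L⁴/(30EI) = 7378/EI
  point load 84 at a = 1.3: Pa²(3L − a)/(6EI) = 892/EI
  δ_0 = 8270/EI
Tip deflection under a unit load at 2: L³/(3EI) = 732.3/EI.
With EI = 25000 kN·m²: δ_0 = 0.33081 m and δ_{22} = 0.029293 m/kN.
Compatibility — the beam at 2 must follow the support down by 0.004 m: δ_0 − R_2·δ_{22} = 0.004, so R_2 = (0.33081 − 0.004)/0.029293 = 11.16 kN.

R_2 = 11.16 kN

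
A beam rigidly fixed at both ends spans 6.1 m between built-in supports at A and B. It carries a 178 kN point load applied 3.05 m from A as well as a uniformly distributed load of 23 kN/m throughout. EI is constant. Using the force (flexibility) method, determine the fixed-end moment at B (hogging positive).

Release both end moments; the primary structure is a simply-supported span AB with redundants M_A and M_B.
On the primary (simply-supported) span, the end slopes from the loading are:
  at A: point load 178 at a = 3.05: Pab(L + b)/(6LEI) = 414/EI
  at B: point load 178 at a = 3.05: Pab(L + a)/(6LEI) = 414/EI
  at A: UDL 23: wL³/(24EI) = 217.5/EI
  at B: UDL 23: wL³/(24EI) = 217.5/EI
  θ_A0 = 631.5/EI,  θ_B0 = 631.5/EI
Flexibility coefficients: a unit moment at one end gives L/(3EI) there and L/(6EI) at the far end, so f₁₁ = f₂₂ = 2.033/EI and f₁₂ = f₂₁ = 1.017/EI.
Compatibility — zero rotation at each built-in end:
  2.033 M_A + 1.017 M_B = 631.5
  1.017 M_A + 2.033 M_B = 631.5
Solving the pair gives M_A = 207 kN·m and M_B = 207 kN·m (hogging).

M_B = 207 kN·m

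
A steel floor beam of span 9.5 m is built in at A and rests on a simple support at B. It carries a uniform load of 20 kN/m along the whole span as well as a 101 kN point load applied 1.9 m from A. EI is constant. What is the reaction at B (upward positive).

R_B = 76.91 kN

Take the reaction at B as the redundant and release it; the primary structure is a cantilever fixed at A.
Deflection at B on the released cantilever, summing each load's contribution:
  UDL 20: wL⁴/(8EI) = 20363/EI
  point load 101 at a = 1.9: Pa²(3L − a)/(6EI) = 1616/EI
  δ_0 = 21979/EI
Tip deflection under a unit load at B: L³/(3EI) = 285.8/EI.
Compatibility at B: δ_0 − R_B·δ_{BB} = 0, so R_B = 21979/285.8 = 76.91 kN.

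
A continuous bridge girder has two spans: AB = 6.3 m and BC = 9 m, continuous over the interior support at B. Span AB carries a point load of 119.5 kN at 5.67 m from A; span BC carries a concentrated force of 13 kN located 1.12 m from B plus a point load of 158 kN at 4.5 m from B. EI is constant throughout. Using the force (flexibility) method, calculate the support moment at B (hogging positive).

M_B = 190.4 kN·m

Release continuity at B by inserting a hinge; the redundant is the internal moment M_B. The primary structure is two simply-supported spans AB and BC.
Discontinuity in slope at B on the released structure — sum the simple-span end rotations:
  span AB: point load 119.5 at a = 5.67: Pab(L + a)/(6LEI) = 135.2/EI
  span BC: point load 13 at a = 1.12: Pab(L + b)/(6LEI) = 35.86/EI
  span BC: point load 158 at a = 4.5: Pab(L + b)/(6LEI) = 799.9/EI
  relative rotation θ_0 = (135.2 + 835.7)/EI = 970.9/EI
A unit hogging moment at B produces rotation L₁/(3EI) + L₂/(3EI) = 5.1/EI.
Compatibility: M_B·(L₁+L₂)/(3EI) = θ_0, giving M_B = 190.4 kN·m (hogging).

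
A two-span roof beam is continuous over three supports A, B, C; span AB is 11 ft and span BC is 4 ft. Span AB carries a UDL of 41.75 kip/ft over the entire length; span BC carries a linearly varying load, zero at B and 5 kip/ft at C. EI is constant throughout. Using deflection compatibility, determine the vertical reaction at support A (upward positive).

Insert a hinge at B; M_B is the redundant, and each span becomes simply supported.
End slopes at the hinge B, treating each span as simply supported:
  span AB: UDL 41.75: wL³/(24EI) = 2315/EI
  span BC: triangular load, peak 5: 7w₀L³/(360EI) = 6.222/EI
  relative rotation θ_0 = (2315 + 6.222)/EI = 2322/EI
A unit hogging moment at B produces rotation L₁/(3EI) + L₂/(3EI) = 5/EI.
Slope continuity at B: θ_0 = M_B·5/EI, so M_B = 2322/5 = 464.3 kip·ft (hogging).
Span AB, ΣM about A with M_B applied at B: R_B^{AB}·11 = 2526 + 464.3, so R_B^{AB} = 271.8 kip and R_A = 459.2 − 271.8 = 187.4 kip.

R_A = 187.4 kip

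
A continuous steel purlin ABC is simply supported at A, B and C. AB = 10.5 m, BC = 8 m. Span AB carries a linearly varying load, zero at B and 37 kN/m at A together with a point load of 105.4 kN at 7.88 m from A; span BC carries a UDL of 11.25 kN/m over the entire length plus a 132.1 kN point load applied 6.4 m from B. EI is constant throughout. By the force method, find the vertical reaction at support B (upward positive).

Take M_B as the redundant. Released structure: two simple spans AB and BC with a hinge at B.
Discontinuity in slope at B on the released structure — sum the simple-span end rotations:
  span AB: triangular load, peak 37: 7w₀L³/(360EI) = 832.8/EI
  span AB: point load 105.4 at a = 7.88: Pab(L + a)/(6LEI) = 634.9/EI
  span BC: UDL 11.25: wL³/(24EI) = 240/EI
  span BC: point load 132.1 at a = 6.4: Pab(L + b)/(6LEI) = 270.5/EI
  relative rotation θ_0 = (1468 + 510.5)/EI = 1978/EI
A unit hogging moment at B produces rotation L₁/(3EI) + L₂/(3EI) = 6.167/EI.
Slope continuity at B: θ_0 = M_B·6.167/EI, so M_B = 1978/6.167 = 320.8 kN·m (hogging).
Span AB, ΣM about A with M_B applied at B: R_B^{AB}·10.5 = 1510 + 320.8, so R_B^{AB} = 174.4 kN and R_A = 299.6 − 174.4 = 125.2 kN.
Span BC, ΣM about C: R_B^{BC}·8 = 571.4 + 320.8, so R_B^{BC} = 111.5 kN and R_C = 222.1 − 111.5 = 110.6 kN.
R_B = 174.4 + 111.5 = 285.9 kN.

R_B = 285.9 kN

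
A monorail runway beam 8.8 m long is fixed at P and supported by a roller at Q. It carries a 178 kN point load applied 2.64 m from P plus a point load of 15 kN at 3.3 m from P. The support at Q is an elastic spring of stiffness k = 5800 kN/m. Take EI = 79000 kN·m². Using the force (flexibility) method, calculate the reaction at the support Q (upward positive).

Choose R_Q as the redundant. The primary structure is the cantilever fixed at P.
Free-end deflection of the primary structure under the applied loading (downward +):
  point load 178 at a = 2.64: Pa²(3L − a)/(6EI) = 4913/EI
  point load 15 at a = 3.3: Pa²(3L − a)/(6EI) = 628.9/EI
  δ_0 = 5542/EI
Tip deflection under a unit load at Q: L³/(3EI) = 227.2/EI.
With EI = 79000 kN·m²: δ_0 = 0.070147 m and δ_{QQ} = 0.002875 m/kN.
Compatibility — the spring shortens by R_Q/k under the reaction it provides: δ_0 − R_Q·δ_{QQ} = R_Q/k. With 1/k = 0.000172 m/kN, R_Q = δ_0 / (δ_{QQ} + 1/k) = 0.070147 / (0.002875 + 0.000172) = 23.02 kN.

R_Q = 23.02 kN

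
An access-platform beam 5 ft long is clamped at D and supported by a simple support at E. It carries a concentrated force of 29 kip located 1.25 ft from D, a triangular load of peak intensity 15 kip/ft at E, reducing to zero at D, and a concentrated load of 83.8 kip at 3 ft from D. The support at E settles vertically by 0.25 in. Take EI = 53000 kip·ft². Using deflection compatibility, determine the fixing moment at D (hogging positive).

M_D = 248.6 kip·ft

Choose R_E as the redundant. The primary structure is the cantilever fixed at D.
Downward deflection at the released point E due to the loads:
  point load 29 at a = 1.25: Pa²(3L − a)/(6EI) = 103.8/EI
  triangular load, peak 15 at the free end: 11w₀L⁴/(120EI) = 859.4/EI
  point load 83.8 at a = 3: Pa²(3L − a)/(6EI) = 1508/EI
  δ_0 = 2472/EI
Flexibility coefficient — unit upward force at E: δ_{EE} = L³/(3EI) = 41.67/EI.
With EI = 53000 kip·ft²: δ_0 = 0.046634 ft and δ_{EE} = 0.000786 ft/kip.
Compatibility — the beam at E must follow the support down by 0.02083 ft: δ_0 − R_E·δ_{EE} = 0.02083, so R_E = (0.046634 − 0.02083)/0.000786 = 32.82 kip.
Moment equilibrium about D: M_D = Σ(load moments about D) − R_E·L = 412.6 − 32.82×5 = 248.6 kip·ft.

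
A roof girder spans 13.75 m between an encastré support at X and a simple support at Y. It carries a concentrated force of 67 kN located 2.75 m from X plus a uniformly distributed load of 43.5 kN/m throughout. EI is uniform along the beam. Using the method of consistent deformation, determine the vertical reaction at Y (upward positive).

Remove the prop at Y; the released (primary) structure is a cantilever built in at X.
Deflection at Y on the released cantilever, summing each load's contribution:
  point load 67 at a = 2.75: Pa²(3L − a)/(6EI) = 3251/EI
  UDL 43.5: wL⁴/(8EI) = 194361/EI
  δ_0 = 197613/EI
Tip deflection under a unit load at Y: L³/(3EI) = 866.5/EI.
The prop prevents deflection at Y: R_Y = δ_0/δ_{YY} = 197613/866.5 = 228 kN.

R_Y = 228 kN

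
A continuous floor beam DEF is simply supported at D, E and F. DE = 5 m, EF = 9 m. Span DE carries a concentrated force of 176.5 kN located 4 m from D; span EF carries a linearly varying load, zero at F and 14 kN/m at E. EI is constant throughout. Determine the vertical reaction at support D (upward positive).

Insert a hinge at E; M_E is the redundant, and each span becomes simply supported.
Rotations at E on the released spans (each span's end-slope, ×1/EI):
  span DE: point load 176.5 at a = 4: Pab(L + a)/(6LEI) = 211.8/EI
  span EF: triangular load, peak 14: w₀L³/(45EI) = 226.8/EI
  relative rotation θ_0 = (211.8 + 226.8)/EI = 438.6/EI
A unit hogging moment at E produces rotation L₁/(3EI) + L₂/(3EI) = 4.667/EI.
Compatibility: M_E·(L₁+L₂)/(3EI) = θ_0, giving M_E = 93.99 kN·m (hogging).
Span DE, ΣM about D with M_E applied at E: R_E^{DE}·5 = 706 + 93.99, so R_E^{DE} = 160 kN and R_D = 176.5 − 160 = 16.5 kN.

R_D = 16.5 kN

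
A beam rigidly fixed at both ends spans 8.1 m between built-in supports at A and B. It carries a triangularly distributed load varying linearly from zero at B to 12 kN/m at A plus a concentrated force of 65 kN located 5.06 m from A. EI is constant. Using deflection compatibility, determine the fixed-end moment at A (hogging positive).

Take the two fixed-end moments M_A, M_B as redundants; the released structure is the simple span AB.
End rotations of the released simple span under the applied load (×1/EI):
  at A: triangular load, peak 12: w₀L³/(45EI) = 141.7/EI
  at B: triangular load, peak 12: 7w₀L³/(360EI) = 124/EI
  at A: point load 65 at a = 5.06: Pab(L + b)/(6LEI) = 229.2/EI
  at B: point load 65 at a = 5.06: Pab(L + a)/(6LEI) = 270.7/EI
  θ_A0 = 370.9/EI,  θ_B0 = 394.7/EI
Flexibility coefficients: a unit moment at one end gives L/(3EI) there and L/(6EI) at the far end, so f₁₁ = f₂₂ = 2.7/EI and f₁₂ = f₂₁ = 1.35/EI.
Compatibility — zero rotation at each built-in end:
  2.7 M_A + 1.35 M_B = 370.9
  1.35 M_A + 2.7 M_B = 394.7
Solving the pair gives M_A = 85.69 kN·m and M_B = 103.4 kN·m (hogging).

M_A = 85.69 kN·m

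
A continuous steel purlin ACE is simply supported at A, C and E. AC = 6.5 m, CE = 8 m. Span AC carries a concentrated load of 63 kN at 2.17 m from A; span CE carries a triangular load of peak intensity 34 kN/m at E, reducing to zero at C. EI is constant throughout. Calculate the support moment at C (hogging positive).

Insert a hinge at C; M_C is the redundant, and each span becomes simply supported.
End slopes at the hinge C, treating each span as simply supported:
  span AC: point load 63 at a = 2.17: Pab(L + a)/(6LEI) = 131.6/EI
  span CE: triangular load, peak 34: 7w₀L³/(360EI) = 338.5/EI
  relative rotation θ_0 = (131.6 + 338.5)/EI = 470.1/EI
A unit hogging moment at C produces rotation L₁/(3EI) + L₂/(3EI) = 4.833/EI.
Slope continuity at C: θ_0 = M_C·4.833/EI, so M_C = 470.1/4.833 = 97.26 kN·m (hogging).

M_C = 97.26 kN·m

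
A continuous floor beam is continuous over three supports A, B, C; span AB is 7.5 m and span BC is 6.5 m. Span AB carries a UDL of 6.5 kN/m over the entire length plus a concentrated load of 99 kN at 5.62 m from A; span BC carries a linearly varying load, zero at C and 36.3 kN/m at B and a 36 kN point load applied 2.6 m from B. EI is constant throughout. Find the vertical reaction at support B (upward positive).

R_B = 244.2 kN

Insert a hinge at B; M_B is the redundant, and each span becomes simply supported.
Rotations at B on the released spans (each span's end-slope, ×1/EI):
  span AB: UDL 6.5: wL³/(24EI) = 114.3/EI
  span AB: point load 99 at a = 5.62: Pab(L + a)/(6LEI) = 305/EI
  span BC: triangular load, peak 36.3: w₀L³/(45EI) = 221.5/EI
  span BC: point load 36 at a = 2.6: Pab(L + b)/(6LEI) = 97.34/EI
  relative rotation θ_0 = (419.2 + 318.9)/EI = 738.1/EI
A unit hogging moment at B produces rotation L₁/(3EI) + L₂/(3EI) = 4.667/EI.
Compatibility: M_B·(L₁+L₂)/(3EI) = θ_0, giving M_B = 158.2 kN·m (hogging).
Span AB, ΣM about A with M_B applied at B: R_B^{AB}·7.5 = 739.2 + 158.2, so R_B^{AB} = 119.6 kN and R_A = 147.8 − 119.6 = 28.1 kN.
Span BC, ΣM about C: R_B^{BC}·6.5 = 651.6 + 158.2, so R_B^{BC} = 124.6 kN and R_C = 154 − 124.6 = 29.39 kN.
R_B = 119.6 + 124.6 = 244.2 kN.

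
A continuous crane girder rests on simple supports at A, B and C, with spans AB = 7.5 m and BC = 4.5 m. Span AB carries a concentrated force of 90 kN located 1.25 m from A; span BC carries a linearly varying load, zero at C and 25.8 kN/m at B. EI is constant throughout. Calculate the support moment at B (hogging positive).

M_B = 47.24 kN·m

Take M_B as the redundant. Released structure: two simple spans AB and BC with a hinge at B.
End slopes at the hinge B, treating each span as simply supported:
  span AB: point load 90 at a = 1.25: Pab(L + a)/(6LEI) = 136.7/EI
  span BC: triangular load, peak 25.8: w₀L³/(45EI) = 52.24/EI
  relative rotation θ_0 = (136.7 + 52.24)/EI = 189/EI
A unit hogging moment at B produces rotation L₁/(3EI) + L₂/(3EI) = 4/EI.
Compatibility: M_B·(L₁+L₂)/(3EI) = θ_0, giving M_B = 47.24 kN·m (hogging).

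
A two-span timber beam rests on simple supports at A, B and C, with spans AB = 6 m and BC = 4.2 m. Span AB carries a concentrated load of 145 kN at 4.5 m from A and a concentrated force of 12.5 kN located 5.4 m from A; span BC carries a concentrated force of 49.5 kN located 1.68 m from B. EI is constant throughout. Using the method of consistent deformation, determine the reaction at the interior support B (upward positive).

R_B = 191.9 kN

Release continuity at B by inserting a hinge; the redundant is the internal moment M_B. The primary structure is two simply-supported spans AB and BC.
End slopes at the hinge B, treating each span as simply supported:
  span AB: point load 145 at a = 4.5: Pab(L + a)/(6LEI) = 285.5/EI
  span AB: point load 12.5 at a = 5.4: Pab(L + a)/(6LEI) = 12.82/EI
  span BC: point load 49.5 at a = 1.68: Pab(L + b)/(6LEI) = 55.88/EI
  relative rotation θ_0 = (298.3 + 55.88)/EI = 354.2/EI
A unit hogging moment at B produces rotation L₁/(3EI) + L₂/(3EI) = 3.4/EI.
Compatibility: M_B·(L₁+L₂)/(3EI) = θ_0, giving M_B = 104.2 kN·m (hogging).
Span AB, ΣM about A with M_B applied at B: R_B^{AB}·6 = 720 + 104.2, so R_B^{AB} = 137.4 kN and R_A = 157.5 − 137.4 = 20.14 kN.
Span BC, ΣM about C: R_B^{BC}·4.2 = 124.7 + 104.2, so R_B^{BC} = 54.5 kN and R_C = 49.5 − 54.5 = -5.002 kN.
R_B = 137.4 + 54.5 = 191.9 kN.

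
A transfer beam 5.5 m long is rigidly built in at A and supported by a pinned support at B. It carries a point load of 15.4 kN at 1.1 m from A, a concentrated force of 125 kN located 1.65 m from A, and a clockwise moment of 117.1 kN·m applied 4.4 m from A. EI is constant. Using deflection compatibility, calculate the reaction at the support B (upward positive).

Choose R_B as the redundant. The primary structure is the cantilever fixed at A.
Deflection at B on the released cantilever, summing each load's contribution:
  point load 15.4 at a = 1.1: Pa²(3L − a)/(6EI) = 47.83/EI
  point load 125 at a = 1.65: Pa²(3L − a)/(6EI) = 842.3/EI
  clockwise couple 117.1 at a = 4.4: M₀a(2L − a)/(2EI) = 1700/EI
  δ_0 = 2590/EI
Tip deflection under a unit load at B: L³/(3EI) = 55.46/EI.
Compatibility at B: δ_0 − R_B·δ_{BB} = 0, so R_B = 2590/55.46 = 46.71 kN.

R_B = 46.71 kN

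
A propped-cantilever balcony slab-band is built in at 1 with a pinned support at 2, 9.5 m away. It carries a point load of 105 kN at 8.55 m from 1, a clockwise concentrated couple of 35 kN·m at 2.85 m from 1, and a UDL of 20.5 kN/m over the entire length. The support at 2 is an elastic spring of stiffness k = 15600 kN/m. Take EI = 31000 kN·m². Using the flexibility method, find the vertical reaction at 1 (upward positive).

Remove the prop at 2; the released (primary) structure is a cantilever built in at 1.
Deflection at 2 on the released cantilever, summing each load's contribution:
  point load 105 at a = 8.55: Pa²(3L − a)/(6EI) = 25522/EI
  clockwise couple 35 at a = 2.85: M₀a(2L − a)/(2EI) = 805.5/EI
  UDL 20.5: wL⁴/(8EI) = 20872/EI
  δ_0 = 47199/EI
Flexibility coefficient — unit upward force at 2: δ_{22} = L³/(3EI) = 285.8/EI.
With EI = 31000 kN·m²: δ_0 = 1.5226 m and δ_{22} = 0.009219 m/kN.
Compatibility — the spring shortens by R_2/k under the reaction it provides: δ_0 − R_2·δ_{22} = R_2/k. With 1/k = 0.000064 m/kN, R_2 = δ_0 / (δ_{22} + 1/k) = 1.5226 / (0.009219 + 0.000064) = 164 kN.
Vertical equilibrium: R_1 = ΣP − R_2 = 299.8 − 164 = 135.7 kN.

R_1 = 135.7 kN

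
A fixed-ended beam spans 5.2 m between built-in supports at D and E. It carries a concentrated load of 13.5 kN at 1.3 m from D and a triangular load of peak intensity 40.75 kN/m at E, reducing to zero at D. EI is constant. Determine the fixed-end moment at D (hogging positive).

Take the two fixed-end moments M_D, M_E as redundants; the released structure is the simple span DE.
On the primary (simply-supported) span, the end slopes from the loading are:
  at D: point load 13.5 at a = 1.3: Pab(L + b)/(6LEI) = 19.96/EI
  at E: point load 13.5 at a = 1.3: Pab(L + a)/(6LEI) = 14.26/EI
  at D: triangular load, peak 40.75: 7w₀L³/(360EI) = 111.4/EI
  at E: triangular load, peak 40.75: w₀L³/(45EI) = 127.3/EI
  θ_D0 = 131.4/EI,  θ_E0 = 141.6/EI
Flexibility coefficients: a unit moment at one end gives L/(3EI) there and L/(6EI) at the far end, so f₁₁ = f₂₂ = 1.733/EI and f₁₂ = f₂₁ = 0.8667/EI.
Compatibility — zero rotation at each built-in end:
  1.733 M_D + 0.8667 M_E = 131.4
  0.8667 M_D + 1.733 M_E = 141.6
Solving the pair gives M_D = 46.6 kN·m and M_E = 58.38 kN·m (hogging).

M_D = 46.6 kN·m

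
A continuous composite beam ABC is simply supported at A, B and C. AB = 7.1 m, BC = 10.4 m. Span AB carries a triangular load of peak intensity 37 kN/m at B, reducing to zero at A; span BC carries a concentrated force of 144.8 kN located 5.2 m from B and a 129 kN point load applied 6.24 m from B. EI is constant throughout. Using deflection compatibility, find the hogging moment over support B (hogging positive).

M_B = 352.2 kN·m

Release continuity at B by inserting a hinge; the redundant is the internal moment M_B. The primary structure is two simply-supported spans AB and BC.
Discontinuity in slope at B on the released structure — sum the simple-span end rotations:
  span AB: triangular load, peak 37: w₀L³/(45EI) = 294.3/EI
  span BC: point load 144.8 at a = 5.2: Pab(L + b)/(6LEI) = 978.8/EI
  span BC: point load 129 at a = 6.24: Pab(L + b)/(6LEI) = 781.3/EI
  relative rotation θ_0 = (294.3 + 1760)/EI = 2054/EI
A unit hogging moment at B produces rotation L₁/(3EI) + L₂/(3EI) = 5.833/EI.
Compatibility: M_B·(L₁+L₂)/(3EI) = θ_0, giving M_B = 352.2 kN·m (hogging).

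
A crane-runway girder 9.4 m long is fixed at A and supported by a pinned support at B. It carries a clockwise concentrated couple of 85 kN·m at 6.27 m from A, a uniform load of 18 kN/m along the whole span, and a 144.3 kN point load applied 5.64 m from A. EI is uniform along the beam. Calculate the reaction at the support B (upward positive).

Remove the prop at B; the released (primary) structure is a cantilever built in at A.
Downward deflection at the released point B due to the loads:
  clockwise couple 85 at a = 6.27: M₀a(2L − a)/(2EI) = 3339/EI
  UDL 18: wL⁴/(8EI) = 17567/EI
  point load 144.3 at a = 5.64: Pa²(3L − a)/(6EI) = 17259/EI
  δ_0 = 38165/EI
Flexibility coefficient — unit upward force at B: δ_{BB} = L³/(3EI) = 276.9/EI.
Compatibility at B: δ_0 − R_B·δ_{BB} = 0, so R_B = 38165/276.9 = 137.8 kN.

R_B = 137.8 kN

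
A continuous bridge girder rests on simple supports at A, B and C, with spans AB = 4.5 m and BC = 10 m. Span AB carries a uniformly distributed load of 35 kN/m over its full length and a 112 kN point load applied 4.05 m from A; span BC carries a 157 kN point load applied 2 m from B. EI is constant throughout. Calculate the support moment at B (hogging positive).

Release continuity at B by inserting a hinge; the redundant is the internal moment M_B. The primary structure is two simply-supported spans AB and BC.
Discontinuity in slope at B on the released structure — sum the simple-span end rotations:
  span AB: UDL 35: wL³/(24EI) = 132.9/EI
  span AB: point load 112 at a = 4.05: Pab(L + a)/(6LEI) = 64.64/EI
  span BC: point load 157 at a = 2: Pab(L + b)/(6LEI) = 753.6/EI
  relative rotation θ_0 = (197.5 + 753.6)/EI = 951.1/EI
A unit hogging moment at B produces rotation L₁/(3EI) + L₂/(3EI) = 4.833/EI.
Slope continuity at B: θ_0 = M_B·4.833/EI, so M_B = 951.1/4.833 = 196.8 kN·m (hogging).

M_B = 196.8 kN·m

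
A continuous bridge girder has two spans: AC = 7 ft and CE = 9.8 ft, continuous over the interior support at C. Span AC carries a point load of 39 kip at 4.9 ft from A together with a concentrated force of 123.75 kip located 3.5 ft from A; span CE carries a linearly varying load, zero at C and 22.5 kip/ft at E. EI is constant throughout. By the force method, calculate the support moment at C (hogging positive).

M_C = 161.5 kip·ft

Take M_C as the redundant. Released structure: two simple spans AC and CE with a hinge at C.
Rotations at C on the released spans (each span's end-slope, ×1/EI):
  span AC: point load 39 at a = 4.9: Pab(L + a)/(6LEI) = 113.7/EI
  span AC: point load 123.75 at a = 3.5: Pab(L + a)/(6LEI) = 379/EI
  span CE: triangular load, peak 22.5: 7w₀L³/(360EI) = 411.8/EI
  relative rotation θ_0 = (492.7 + 411.8)/EI = 904.5/EI
A unit hogging moment at C produces rotation L₁/(3EI) + L₂/(3EI) = 5.6/EI.
Compatibility: M_C·(L₁+L₂)/(3EI) = θ_0, giving M_C = 161.5 kip·ft (hogging).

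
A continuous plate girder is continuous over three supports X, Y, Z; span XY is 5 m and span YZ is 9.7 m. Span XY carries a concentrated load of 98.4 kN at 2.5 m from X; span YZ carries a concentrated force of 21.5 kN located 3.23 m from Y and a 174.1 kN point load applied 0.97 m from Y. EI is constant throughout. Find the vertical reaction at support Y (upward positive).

R_Y = 266.3 kN

Insert a hinge at Y; M_Y is the redundant, and each span becomes simply supported.
Rotations at Y on the released spans (each span's end-slope, ×1/EI):
  span XY: point load 98.4 at a = 2.5: Pab(L + a)/(6LEI) = 153.8/EI
  span YZ: point load 21.5 at a = 3.23: Pab(L + b)/(6LEI) = 124.8/EI
  span YZ: point load 174.1 at a = 0.97: Pab(L + b)/(6LEI) = 466.9/EI
  relative rotation θ_0 = (153.8 + 591.7)/EI = 745.4/EI
A unit hogging moment at Y produces rotation L₁/(3EI) + L₂/(3EI) = 4.9/EI.
Compatibility: M_Y·(L₁+L₂)/(3EI) = θ_0, giving M_Y = 152.1 kN·m (hogging).
Span XY, ΣM about X with M_Y applied at Y: R_Y^{XY}·5 = 246 + 152.1, so R_Y^{XY} = 79.63 kN and R_X = 98.4 − 79.63 = 18.77 kN.
Span YZ, ΣM about Z: R_Y^{YZ}·9.7 = 1659 + 152.1, so R_Y^{YZ} = 186.7 kN and R_Z = 195.6 − 186.7 = 8.886 kN.
R_Y = 79.63 + 186.7 = 266.3 kN.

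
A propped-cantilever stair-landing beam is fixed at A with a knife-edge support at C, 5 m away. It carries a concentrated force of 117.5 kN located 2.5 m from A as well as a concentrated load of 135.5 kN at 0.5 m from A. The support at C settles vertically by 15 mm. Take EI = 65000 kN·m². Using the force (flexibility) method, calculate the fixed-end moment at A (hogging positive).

Remove the prop at C; the released (primary) structure is a cantilever built in at A.
Downward deflection at the released point C due to the loads:
  point load 117.5 at a = 2.5: Pa²(3L − a)/(6EI) = 1530/EI
  point load 135.5 at a = 0.5: Pa²(3L − a)/(6EI) = 81.86/EI
  δ_0 = 1612/EI
Tip deflection under a unit load at C: L³/(3EI) = 41.67/EI.
With EI = 65000 kN·m²: δ_0 = 0.024797 m and δ_{CC} = 0.000641 m/kN.
Compatibility — the beam at C must follow the support down by 0.015 m: δ_0 − R_C·δ_{CC} = 0.015, so R_C = (0.024797 − 0.015)/0.000641 = 15.28 kN.
Moment equilibrium about A: M_A = Σ(load moments about A) − R_C·L = 361.5 − 15.28×5 = 285.1 kN·m.

M_A = 285.1 kN·m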